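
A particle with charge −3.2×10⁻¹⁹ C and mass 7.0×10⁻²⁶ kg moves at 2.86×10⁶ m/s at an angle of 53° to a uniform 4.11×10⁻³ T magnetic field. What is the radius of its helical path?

r ≈ 122 m

v⊥ = v sinθ = 2.86×10⁶·sin53° ≈ 2.284×10⁶ m/s.
r = m v⊥/(|q|B) = (7.0×10⁻²⁶)(2.284×10⁶)/((3.2×10⁻¹⁹)(4.11×10⁻³)) ≈ 122 m.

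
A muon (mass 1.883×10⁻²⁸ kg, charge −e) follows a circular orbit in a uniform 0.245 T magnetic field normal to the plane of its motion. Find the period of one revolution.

T ≈ 3.01×10⁻⁸ s

The cyclotron period depends only on m, q, B: T = 2πm/(|q|B).
T = 2π(1.883×10⁻²⁸)/((1.602×10⁻¹⁹)(0.245)) ≈ 3.01×10⁻⁸ s.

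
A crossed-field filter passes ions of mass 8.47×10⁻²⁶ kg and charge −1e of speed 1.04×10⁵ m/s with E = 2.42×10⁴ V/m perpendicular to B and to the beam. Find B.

Balance of forces in the selector: qE = qvB ⇒ B = E/v.
B = 2.42×10⁴/1.04×10⁵ = 0.233 T.

B = 0.233 T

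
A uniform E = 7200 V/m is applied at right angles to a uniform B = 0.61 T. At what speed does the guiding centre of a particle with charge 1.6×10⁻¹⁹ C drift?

In crossed fields the guiding centre drifts at v_d = |E×B|/B² = E/B, independent of charge and mass.
v_d = 7200/0.61 = 1.2×10⁴ m/s.

v_d ≈ 1.2×10⁴ m/s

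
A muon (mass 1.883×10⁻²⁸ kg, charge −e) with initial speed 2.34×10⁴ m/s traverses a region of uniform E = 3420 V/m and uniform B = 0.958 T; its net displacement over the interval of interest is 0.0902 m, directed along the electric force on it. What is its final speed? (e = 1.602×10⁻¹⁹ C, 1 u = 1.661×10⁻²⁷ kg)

v_f ≈ 7.25×10⁵ m/s

B does no work; ΔKE = |q|E d.
½mv_f² = ½mv₀² + |q|Ed = ½(1.883×10⁻²⁸)(2.34×10⁴)² + (1.602×10⁻¹⁹)(3420)(0.0902) ≈ 5.155×10⁻²⁰ J + 4.942×10⁻¹⁷ J ≈ 4.947×10⁻¹⁷ J.
v_f = √(2·4.947×10⁻¹⁷/1.883×10⁻²⁸) ≈ 7.25×10⁵ m/s.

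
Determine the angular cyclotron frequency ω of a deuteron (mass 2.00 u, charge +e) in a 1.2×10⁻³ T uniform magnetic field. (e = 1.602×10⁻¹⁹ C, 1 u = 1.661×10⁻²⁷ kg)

ω = |q|B/m.
ω = (1.602×10⁻¹⁹)(1.2×10⁻³)/3.322×10⁻²⁷ ≈ 5.8×10⁴ rad/s.

ω ≈ 5.8×10⁴ rad/s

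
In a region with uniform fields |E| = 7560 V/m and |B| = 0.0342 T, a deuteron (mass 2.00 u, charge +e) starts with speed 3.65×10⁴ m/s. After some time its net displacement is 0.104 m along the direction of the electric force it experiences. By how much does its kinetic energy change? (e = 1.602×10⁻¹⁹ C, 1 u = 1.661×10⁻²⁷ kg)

The magnetic force is always ⟂ v and does no work; only the electric force changes KE.
ΔKE = F_E · d = |q|E d = (1.602×10⁻¹⁹)(7560)(0.104) ≈ 1.26×10⁻¹⁶ J.

ΔKE ≈ 1.26×10⁻¹⁶ J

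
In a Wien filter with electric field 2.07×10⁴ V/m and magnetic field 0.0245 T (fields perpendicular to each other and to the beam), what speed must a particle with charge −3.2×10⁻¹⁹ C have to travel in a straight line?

v = 8.45×10⁵ m/s

Straight-line motion ⇒ electric and magnetic forces cancel, so E = vB.
v = E/B = 2.07×10⁴/0.0245 = 8.45×10⁵ m/s.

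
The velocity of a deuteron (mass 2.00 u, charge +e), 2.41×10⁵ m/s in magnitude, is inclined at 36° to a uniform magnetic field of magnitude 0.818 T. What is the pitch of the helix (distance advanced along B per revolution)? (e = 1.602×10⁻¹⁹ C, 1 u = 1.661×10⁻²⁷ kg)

v∥ = v cosθ = 2.41×10⁵·cos36° ≈ 1.950×10⁵ m/s.
T = 2πm/(|q|B) = 2π(3.322×10⁻²⁷)/((1.602×10⁻¹⁹)(0.818)) ≈ 1.593×10⁻⁷ s.
pitch = v∥ T = (1.950×10⁵)(1.593×10⁻⁷) ≈ 0.0311 m.

p ≈ 0.0311 m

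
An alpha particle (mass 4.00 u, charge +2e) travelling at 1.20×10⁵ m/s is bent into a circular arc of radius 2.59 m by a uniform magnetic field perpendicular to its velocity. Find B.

From |q|vB = mv²/r, B = mv/(|q|r).
B = (6.644×10⁻²⁷)(1.20×10⁵)/((3.204×10⁻¹⁹)(2.59)) ≈ 9.61×10⁻⁴ T.

B ≈ 9.61×10⁻⁴ T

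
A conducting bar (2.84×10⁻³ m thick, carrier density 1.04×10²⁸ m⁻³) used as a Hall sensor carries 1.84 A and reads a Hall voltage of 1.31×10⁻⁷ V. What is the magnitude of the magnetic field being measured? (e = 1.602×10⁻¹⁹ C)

B ≈ 0.337 T

From V_H = IB/(n e t), B = V_H n e t / I.
B = (1.31×10⁻⁷)(1.04×10²⁸)(1.602×10⁻¹⁹)(2.84×10⁻³)/1.84 ≈ 0.337 T.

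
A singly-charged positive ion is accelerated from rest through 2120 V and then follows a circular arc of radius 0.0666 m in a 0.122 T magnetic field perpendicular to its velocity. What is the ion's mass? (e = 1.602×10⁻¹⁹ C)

m ≈ 2.49×10⁻²⁷ kg

Combine |q|V = ½mv² and r = mv/(|q|B): eliminate v to get m = qB²r²/(2V).
m = (1.602×10⁻¹⁹)(0.122)²(0.0666)²/(2·2120) ≈ 2.49×10⁻²⁷ kg.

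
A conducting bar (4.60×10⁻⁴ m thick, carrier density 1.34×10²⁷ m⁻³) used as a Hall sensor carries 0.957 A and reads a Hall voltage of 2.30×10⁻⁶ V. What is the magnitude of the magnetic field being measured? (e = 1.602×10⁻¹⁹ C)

From V_H = IB/(n e t), B = V_H n e t / I.
B = (2.30×10⁻⁶)(1.34×10²⁷)(1.602×10⁻¹⁹)(4.60×10⁻⁴)/0.957 ≈ 0.237 T.

B ≈ 0.237 T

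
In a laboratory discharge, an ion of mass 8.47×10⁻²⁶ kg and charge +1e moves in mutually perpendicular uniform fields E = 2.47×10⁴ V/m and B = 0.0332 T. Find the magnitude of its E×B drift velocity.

The steady drift has the magnetic force balancing the electric force, so v_d = E/B.
v_d = 2.47×10⁴/0.0332 = 7.44×10⁵ m/s.

v_d ≈ 7.44×10⁵ m/s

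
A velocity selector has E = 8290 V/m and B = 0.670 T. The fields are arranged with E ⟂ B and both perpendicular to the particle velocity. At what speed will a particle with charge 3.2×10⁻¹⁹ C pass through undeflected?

v = 1.24×10⁴ m/s

Zero net Lorentz force requires |qE| = |q v×B|, i.e. E = vB.
v = E/B = 8290/0.670 = 1.24×10⁴ m/s.
The result is independent of the particle's charge and mass.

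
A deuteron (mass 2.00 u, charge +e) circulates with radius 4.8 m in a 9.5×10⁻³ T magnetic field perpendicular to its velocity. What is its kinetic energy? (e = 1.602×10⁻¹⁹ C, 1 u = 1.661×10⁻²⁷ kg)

KE ≈ 8.0×10⁻¹⁵ J

v = |q|Br/m, then KE = ½mv² = (qBr)²/(2m).
v = (1.602×10⁻¹⁹)(9.5×10⁻³)(4.8)/3.322×10⁻²⁷ ≈ 2.199×10⁶ m/s.
KE = ½(3.322×10⁻²⁷)(2.199×10⁶)² ≈ 8.0×10⁻¹⁵ J.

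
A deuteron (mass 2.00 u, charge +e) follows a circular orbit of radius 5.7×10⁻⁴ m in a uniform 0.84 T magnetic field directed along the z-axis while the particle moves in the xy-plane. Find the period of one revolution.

T ≈ 1.6×10⁻⁷ s

The cyclotron period depends only on m, q, B: T = 2πm/(|q|B).
T = 2π(3.322×10⁻²⁷)/((1.602×10⁻¹⁹)(0.84)) ≈ 1.6×10⁻⁷ s.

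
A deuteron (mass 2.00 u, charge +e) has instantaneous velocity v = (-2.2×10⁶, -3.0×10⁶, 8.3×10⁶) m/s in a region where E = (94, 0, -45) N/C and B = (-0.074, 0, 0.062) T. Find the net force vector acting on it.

F ≈ (-2.98×10⁻¹⁴, -7.65×10⁻¹⁴, -3.56×10⁻¹⁴) N

v×B = (-1.86×10⁵, -4.78×10⁵, -2.22×10⁵) N/C.
E + v×B = (-1.86×10⁵, -4.78×10⁵, -2.22×10⁵) N/C.
F = q(E + v×B) = (1.602×10⁻¹⁹ C)·(-1.86×10⁵, -4.78×10⁵, -2.22×10⁵) = (-2.98×10⁻¹⁴, -7.65×10⁻¹⁴, -3.56×10⁻¹⁴) N.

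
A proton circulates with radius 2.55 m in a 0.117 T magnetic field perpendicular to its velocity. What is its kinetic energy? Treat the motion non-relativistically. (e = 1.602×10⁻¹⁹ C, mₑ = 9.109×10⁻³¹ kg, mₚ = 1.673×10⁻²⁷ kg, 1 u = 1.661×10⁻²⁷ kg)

v = |q|Br/m, then KE = ½mv² = (qBr)²/(2m).
v = (1.602×10⁻¹⁹)(0.117)(2.55)/1.673×10⁻²⁷ ≈ 2.857×10⁷ m/s.
KE = ½(1.673×10⁻²⁷)(2.857×10⁷)² ≈ 6.83×10⁻¹³ J = 4.26×10⁶ eV.

KE ≈ 4.26×10⁶ eV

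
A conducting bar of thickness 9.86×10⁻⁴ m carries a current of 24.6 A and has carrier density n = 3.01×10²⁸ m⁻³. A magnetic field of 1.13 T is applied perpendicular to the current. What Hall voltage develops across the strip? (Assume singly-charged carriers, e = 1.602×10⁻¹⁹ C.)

V_H = IB/(n e t).
V_H = (24.6)(1.13)/((3.01×10²⁸)(1.602×10⁻¹⁹)(9.86×10⁻⁴)) ≈ 5.85×10⁻⁶ V.

V_H ≈ 5.85×10⁻⁶ V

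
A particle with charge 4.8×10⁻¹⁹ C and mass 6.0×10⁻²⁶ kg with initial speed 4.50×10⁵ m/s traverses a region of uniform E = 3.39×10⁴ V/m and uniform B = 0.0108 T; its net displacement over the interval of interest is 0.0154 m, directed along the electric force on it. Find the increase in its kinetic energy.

The magnetic force is always ⟂ v and does no work; only the electric force changes KE.
ΔKE = F_E · d = |q|E d = (4.8×10⁻¹⁹)(3.39×10⁴)(0.0154) ≈ 2.51×10⁻¹⁶ J.

ΔKE ≈ 2.51×10⁻¹⁶ J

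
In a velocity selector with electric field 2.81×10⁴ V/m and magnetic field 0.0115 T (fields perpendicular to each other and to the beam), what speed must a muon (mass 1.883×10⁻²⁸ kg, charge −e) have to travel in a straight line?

Zero net Lorentz force requires |qE| = |q v×B|, i.e. E = vB.
v = E/B = 2.81×10⁴/0.0115 = 2.44×10⁶ m/s.

v = 2.44×10⁶ m/s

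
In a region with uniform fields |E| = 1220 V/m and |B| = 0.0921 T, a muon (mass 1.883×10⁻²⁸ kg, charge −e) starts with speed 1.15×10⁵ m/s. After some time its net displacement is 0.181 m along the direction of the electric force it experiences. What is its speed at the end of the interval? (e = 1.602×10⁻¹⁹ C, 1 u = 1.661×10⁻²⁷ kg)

B does no work; ΔKE = |q|E d.
½mv_f² = ½mv₀² + |q|Ed = ½(1.883×10⁻²⁸)(1.15×10⁵)² + (1.602×10⁻¹⁹)(1220)(0.181) ≈ 1.245×10⁻¹⁸ J + 3.538×10⁻¹⁷ J ≈ 3.662×10⁻¹⁷ J.
v_f = √(2·3.662×10⁻¹⁷/1.883×10⁻²⁸) ≈ 6.24×10⁵ m/s.

v_f ≈ 6.24×10⁵ m/s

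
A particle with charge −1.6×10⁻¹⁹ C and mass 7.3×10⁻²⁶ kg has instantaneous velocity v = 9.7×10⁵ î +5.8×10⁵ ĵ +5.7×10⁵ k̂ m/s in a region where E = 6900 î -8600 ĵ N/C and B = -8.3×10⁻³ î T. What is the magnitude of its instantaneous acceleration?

v×B = (0, -4730, 4810) N/C.
E + v×B = (6900, -1.33×10⁴, 4810) N/C.
F = q(E + v×B) = (−1.6×10⁻¹⁹ C)·(6900, -1.33×10⁴, 4810) = (-1.10×10⁻¹⁵, 2.13×10⁻¹⁵, -7.70×10⁻¹⁶) N.
|a| = |F|/m = 2.522×10⁻¹⁵/7.3×10⁻²⁶ ≈ 3.46×10¹⁰ m/s².

|a| ≈ 3.46×10¹⁰ m/s²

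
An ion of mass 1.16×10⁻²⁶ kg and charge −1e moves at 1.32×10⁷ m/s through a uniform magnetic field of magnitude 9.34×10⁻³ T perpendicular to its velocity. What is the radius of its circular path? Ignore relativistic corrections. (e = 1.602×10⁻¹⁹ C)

r ≈ 102 m

The magnetic force provides the centripetal force: |q|vB = mv²/r.
r = mv/(|q|B) = (1.16×10⁻²⁶)(1.32×10⁷)/((1.602×10⁻¹⁹)(9.34×10⁻³)) ≈ 102 m.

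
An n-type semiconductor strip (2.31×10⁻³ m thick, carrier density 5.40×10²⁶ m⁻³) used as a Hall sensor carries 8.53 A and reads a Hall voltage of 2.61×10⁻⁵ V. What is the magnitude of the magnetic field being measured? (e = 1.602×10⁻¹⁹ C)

From V_H = IB/(n e t), B = V_H n e t / I.
B = (2.61×10⁻⁵)(5.40×10²⁶)(1.602×10⁻¹⁹)(2.31×10⁻³)/8.53 ≈ 0.611 T.

B ≈ 0.611 T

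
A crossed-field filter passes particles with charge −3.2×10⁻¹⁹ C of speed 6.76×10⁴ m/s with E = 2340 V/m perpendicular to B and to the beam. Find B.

Balance of forces in the selector: qE = qvB ⇒ B = E/v.
B = 2340/6.76×10⁴ = 0.0346 T.

B = 0.0346 T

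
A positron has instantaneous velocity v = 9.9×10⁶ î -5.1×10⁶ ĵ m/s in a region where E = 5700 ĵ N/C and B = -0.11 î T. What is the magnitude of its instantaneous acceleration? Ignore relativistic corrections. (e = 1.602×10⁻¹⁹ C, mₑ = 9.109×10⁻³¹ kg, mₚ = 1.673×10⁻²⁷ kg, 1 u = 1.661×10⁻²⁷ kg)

v×B = (0, 0, -5.61×10⁵) N/C.
E + v×B = (0, 5700, -5.61×10⁵) N/C.
F = q(E + v×B) = (1.602×10⁻¹⁹ C)·(0, 5700, -5.61×10⁵) = (0, 9.13×10⁻¹⁶, -8.99×10⁻¹⁴) N.
|a| = |F|/m = 8.988×10⁻¹⁴/9.109×10⁻³¹ ≈ 9.87×10¹⁶ m/s².

|a| ≈ 9.87×10¹⁶ m/s²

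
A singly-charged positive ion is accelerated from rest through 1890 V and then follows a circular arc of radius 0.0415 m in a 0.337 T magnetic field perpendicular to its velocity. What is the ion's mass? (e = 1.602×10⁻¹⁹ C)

Combine |q|V = ½mv² and r = mv/(|q|B): eliminate v to get m = qB²r²/(2V).
m = (1.602×10⁻¹⁹)(0.337)²(0.0415)²/(2·1890) ≈ 8.29×10⁻²⁷ kg.

m ≈ 8.29×10⁻²⁷ kg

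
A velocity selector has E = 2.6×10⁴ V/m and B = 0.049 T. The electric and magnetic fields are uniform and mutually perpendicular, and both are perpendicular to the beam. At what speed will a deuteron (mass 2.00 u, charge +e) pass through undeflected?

v = 5.3×10⁵ m/s

Straight-line motion ⇒ electric and magnetic forces cancel, so E = vB.
v = E/B = 2.6×10⁴/0.049 = 5.3×10⁵ m/s.
The result is independent of the particle's charge and mass.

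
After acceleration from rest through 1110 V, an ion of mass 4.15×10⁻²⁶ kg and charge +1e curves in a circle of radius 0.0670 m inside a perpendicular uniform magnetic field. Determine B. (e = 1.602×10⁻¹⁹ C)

v = √(2|q|V/m) = √(2·1.602×10⁻¹⁹·1110/4.15×10⁻²⁶) ≈ 9.257×10⁴ m/s.
B = mv/(|q|r) = (4.15×10⁻²⁶)(9.257×10⁴)/((1.602×10⁻¹⁹)(0.0670)) ≈ 0.358 T.

B ≈ 0.358 T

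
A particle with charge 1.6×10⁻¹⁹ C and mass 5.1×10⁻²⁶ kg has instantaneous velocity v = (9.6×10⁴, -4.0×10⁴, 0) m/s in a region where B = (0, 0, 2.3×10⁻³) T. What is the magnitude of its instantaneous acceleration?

v×B = (-92.0, -221, 0) N/C.
F = q v×B = (1.6×10⁻¹⁹ C)·(-92.0, -221, 0) = (-1.47×10⁻¹⁷, -3.53×10⁻¹⁷, 0) N.
|a| = |F|/m = 3.827×10⁻¹⁷/5.1×10⁻²⁶ ≈ 7.50×10⁸ m/s².

|a| ≈ 7.50×10⁸ m/s²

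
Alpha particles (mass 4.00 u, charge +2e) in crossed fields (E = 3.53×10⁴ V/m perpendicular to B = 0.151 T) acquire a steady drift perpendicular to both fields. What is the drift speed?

v_d ≈ 2.34×10⁵ m/s

The E×B drift speed is v_d = E/B.
v_d = 3.53×10⁴/0.151 = 2.34×10⁵ m/s.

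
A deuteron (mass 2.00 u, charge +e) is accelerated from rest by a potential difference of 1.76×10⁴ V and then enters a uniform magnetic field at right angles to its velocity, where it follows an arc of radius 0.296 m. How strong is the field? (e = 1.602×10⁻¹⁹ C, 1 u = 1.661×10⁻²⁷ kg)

B ≈ 0.0913 T

v = √(2|q|V/m) = √(2·1.602×10⁻¹⁹·1.76×10⁴/3.322×10⁻²⁷) ≈ 1.303×10⁶ m/s.
B = mv/(|q|r) = (3.322×10⁻²⁷)(1.303×10⁶)/((1.602×10⁻¹⁹)(0.296)) ≈ 0.0913 T.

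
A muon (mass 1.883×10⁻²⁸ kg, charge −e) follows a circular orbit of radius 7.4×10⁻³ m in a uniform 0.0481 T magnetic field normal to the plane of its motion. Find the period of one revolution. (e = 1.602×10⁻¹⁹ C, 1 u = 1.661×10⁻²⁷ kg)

T ≈ 1.54×10⁻⁷ s

The cyclotron period depends only on m, q, B: T = 2πm/(|q|B).
T = 2π(1.883×10⁻²⁸)/((1.602×10⁻¹⁹)(0.0481)) ≈ 1.54×10⁻⁷ s.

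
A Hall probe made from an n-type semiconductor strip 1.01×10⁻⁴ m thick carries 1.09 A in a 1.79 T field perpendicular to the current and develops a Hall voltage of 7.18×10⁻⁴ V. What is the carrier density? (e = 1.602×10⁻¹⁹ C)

n ≈ 1.68×10²⁶ m⁻³

From V_H = IB/(n e t), n = IB/(V_H e t).
n = (1.09)(1.79)/((7.18×10⁻⁴)(1.602×10⁻¹⁹)(1.01×10⁻⁴)) ≈ 1.68×10²⁶ m⁻³.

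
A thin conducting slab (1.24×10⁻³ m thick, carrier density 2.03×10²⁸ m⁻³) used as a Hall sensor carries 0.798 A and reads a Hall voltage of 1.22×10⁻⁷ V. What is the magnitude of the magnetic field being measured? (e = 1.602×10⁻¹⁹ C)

From V_H = IB/(n e t), B = V_H n e t / I.
B = (1.22×10⁻⁷)(2.03×10²⁸)(1.602×10⁻¹⁹)(1.24×10⁻³)/0.798 ≈ 0.617 T.

B ≈ 0.617 T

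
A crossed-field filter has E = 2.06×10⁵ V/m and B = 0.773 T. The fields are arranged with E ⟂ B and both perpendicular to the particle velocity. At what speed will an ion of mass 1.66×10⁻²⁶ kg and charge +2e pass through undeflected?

v = 2.66×10⁵ m/s

Straight-line motion ⇒ electric and magnetic forces cancel, so E = vB.
v = E/B = 2.06×10⁵/0.773 = 2.66×10⁵ m/s.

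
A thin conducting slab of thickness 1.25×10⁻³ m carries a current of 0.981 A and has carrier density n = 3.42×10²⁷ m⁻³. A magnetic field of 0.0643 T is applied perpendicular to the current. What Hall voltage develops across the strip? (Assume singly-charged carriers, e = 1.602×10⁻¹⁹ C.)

V_H = IB/(n e t).
V_H = (0.981)(0.0643)/((3.42×10²⁷)(1.602×10⁻¹⁹)(1.25×10⁻³)) ≈ 9.21×10⁻⁸ V.

V_H ≈ 9.21×10⁻⁸ V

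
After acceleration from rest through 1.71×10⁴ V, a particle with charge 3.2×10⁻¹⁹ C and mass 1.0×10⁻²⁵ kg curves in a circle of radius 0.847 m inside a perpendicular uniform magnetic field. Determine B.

B ≈ 0.122 T

v = √(2|q|V/m) = √(2·3.2×10⁻¹⁹·1.71×10⁴/1.0×10⁻²⁵) ≈ 3.308×10⁵ m/s.
B = mv/(|q|r) = (1.0×10⁻²⁵)(3.308×10⁵)/((3.2×10⁻¹⁹)(0.847)) ≈ 0.122 T.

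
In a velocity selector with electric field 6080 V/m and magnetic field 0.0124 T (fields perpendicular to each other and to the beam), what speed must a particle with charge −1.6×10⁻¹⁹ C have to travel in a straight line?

v = 4.90×10⁵ m/s

For undeflected motion the electric and magnetic forces balance: qE = qvB.
v = E/B = 6080/0.0124 = 4.90×10⁵ m/s.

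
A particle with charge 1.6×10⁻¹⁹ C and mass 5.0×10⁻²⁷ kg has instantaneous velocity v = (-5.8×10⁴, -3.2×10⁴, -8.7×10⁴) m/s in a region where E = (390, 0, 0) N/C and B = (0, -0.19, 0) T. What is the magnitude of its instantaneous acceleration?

|a| ≈ 6.25×10¹¹ m/s²

v×B = (-1.65×10⁴, 0, 1.10×10⁴) N/C.
E + v×B = (-1.61×10⁴, 0, 1.10×10⁴) N/C.
F = q(E + v×B) = (1.6×10⁻¹⁹ C)·(-1.61×10⁴, 0, 1.10×10⁴) = (-2.58×10⁻¹⁵, 0, 1.76×10⁻¹⁵) N.
|a| = |F|/m = 3.127×10⁻¹⁵/5.0×10⁻²⁷ ≈ 6.25×10¹¹ m/s².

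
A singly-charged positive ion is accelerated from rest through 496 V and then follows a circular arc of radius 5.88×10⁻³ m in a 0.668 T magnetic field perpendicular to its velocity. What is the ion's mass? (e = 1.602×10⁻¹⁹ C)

m ≈ 2.49×10⁻²⁷ kg

Combine |q|V = ½mv² and r = mv/(|q|B): eliminate v to get m = qB²r²/(2V).
m = (1.602×10⁻¹⁹)(0.668)²(5.88×10⁻³)²/(2·496) ≈ 2.49×10⁻²⁷ kg.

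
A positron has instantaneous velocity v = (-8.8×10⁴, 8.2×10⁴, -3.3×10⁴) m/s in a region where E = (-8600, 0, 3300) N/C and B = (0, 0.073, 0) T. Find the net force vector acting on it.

v×B = (2410, 0, -6420) N/C.
E + v×B = (-6190, 0, -3120) N/C.
F = q(E + v×B) = (1.602×10⁻¹⁹ C)·(-6190, 0, -3120) = (-9.92×10⁻¹⁶, 0, -5.00×10⁻¹⁶) N.

F ≈ (-9.92×10⁻¹⁶, 0, -5.00×10⁻¹⁶) N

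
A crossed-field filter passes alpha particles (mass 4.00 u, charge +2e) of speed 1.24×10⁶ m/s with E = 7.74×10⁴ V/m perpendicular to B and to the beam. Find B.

B = 0.0624 T

Balance of forces in the selector: qE = qvB ⇒ B = E/v.
B = 7.74×10⁴/1.24×10⁶ = 0.0624 T.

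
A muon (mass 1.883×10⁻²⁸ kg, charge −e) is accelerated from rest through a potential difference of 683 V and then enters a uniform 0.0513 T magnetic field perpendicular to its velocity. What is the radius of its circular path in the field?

Acceleration: |q|V = ½mv² ⇒ v = √(2|q|V/m) = √(2·1.602×10⁻¹⁹·683/1.883×10⁻²⁸) ≈ 1.078×10⁶ m/s.
In the field: r = mv/(|q|B) = (1.883×10⁻²⁸)(1.078×10⁶)/((1.602×10⁻¹⁹)(0.0513)) ≈ 0.0247 m.

r ≈ 0.0247 m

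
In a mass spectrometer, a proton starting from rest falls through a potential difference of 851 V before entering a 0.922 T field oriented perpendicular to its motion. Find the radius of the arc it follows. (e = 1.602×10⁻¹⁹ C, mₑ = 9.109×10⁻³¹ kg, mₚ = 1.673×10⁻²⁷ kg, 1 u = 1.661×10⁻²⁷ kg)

r ≈ 4.57×10⁻³ m

Acceleration: |q|V = ½mv² ⇒ v = √(2|q|V/m) = √(2·1.602×10⁻¹⁹·851/1.673×10⁻²⁷) ≈ 4.037×10⁵ m/s.
In the field: r = mv/(|q|B) = (1.673×10⁻²⁷)(4.037×10⁵)/((1.602×10⁻¹⁹)(0.922)) ≈ 4.57×10⁻³ m.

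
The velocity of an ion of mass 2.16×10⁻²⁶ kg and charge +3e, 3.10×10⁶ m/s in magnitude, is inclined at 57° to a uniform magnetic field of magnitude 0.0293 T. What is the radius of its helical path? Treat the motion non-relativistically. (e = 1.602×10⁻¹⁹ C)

r ≈ 3.99 m

v⊥ = v sinθ = 3.10×10⁶·sin57° ≈ 2.600×10⁶ m/s.
r = m v⊥/(|q|B) = (2.16×10⁻²⁶)(2.600×10⁶)/((4.806×10⁻¹⁹)(0.0293)) ≈ 3.99 m.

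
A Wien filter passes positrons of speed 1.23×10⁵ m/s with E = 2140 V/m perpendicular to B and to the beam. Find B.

B = 0.0174 T

Balance of forces in the selector: qE = qvB ⇒ B = E/v.
B = 2140/1.23×10⁵ = 0.0174 T.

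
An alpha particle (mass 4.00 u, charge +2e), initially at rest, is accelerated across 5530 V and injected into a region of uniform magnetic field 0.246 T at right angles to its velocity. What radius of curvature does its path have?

Acceleration: |q|V = ½mv² ⇒ v = √(2|q|V/m) = √(2·3.204×10⁻¹⁹·5530/6.644×10⁻²⁷) ≈ 7.303×10⁵ m/s.
In the field: r = mv/(|q|B) = (6.644×10⁻²⁷)(7.303×10⁵)/((3.204×10⁻¹⁹)(0.246)) ≈ 0.0616 m.

r ≈ 0.0616 m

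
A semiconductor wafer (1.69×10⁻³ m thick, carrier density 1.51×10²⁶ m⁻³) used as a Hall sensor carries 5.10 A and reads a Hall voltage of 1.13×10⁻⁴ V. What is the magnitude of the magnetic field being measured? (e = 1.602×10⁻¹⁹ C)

From V_H = IB/(n e t), B = V_H n e t / I.
B = (1.13×10⁻⁴)(1.51×10²⁶)(1.602×10⁻¹⁹)(1.69×10⁻³)/5.10 ≈ 0.906 T.

B ≈ 0.906 T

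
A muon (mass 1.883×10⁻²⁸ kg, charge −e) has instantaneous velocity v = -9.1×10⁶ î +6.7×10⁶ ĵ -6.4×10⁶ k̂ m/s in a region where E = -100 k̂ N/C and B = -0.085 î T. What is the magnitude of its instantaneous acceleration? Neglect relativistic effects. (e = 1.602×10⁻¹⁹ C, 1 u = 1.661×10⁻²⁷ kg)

|a| ≈ 6.70×10¹⁴ m/s²

v×B = (0, 5.44×10⁵, 5.70×10⁵) N/C.
E + v×B = (0, 5.44×10⁵, 5.69×10⁵) N/C.
F = q(E + v×B) = (−1.602×10⁻¹⁹ C)·(0, 5.44×10⁵, 5.69×10⁵) = (0, -8.71×10⁻¹⁴, -9.12×10⁻¹⁴) N.
|a| = |F|/m = 1.262×10⁻¹³/1.883×10⁻²⁸ ≈ 6.70×10¹⁴ m/s².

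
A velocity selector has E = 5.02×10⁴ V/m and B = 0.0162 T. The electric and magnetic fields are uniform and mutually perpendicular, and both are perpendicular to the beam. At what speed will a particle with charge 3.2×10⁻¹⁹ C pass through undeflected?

v = 3.10×10⁶ m/s

Zero net Lorentz force requires |qE| = |q v×B|, i.e. E = vB.
v = E/B = 5.02×10⁴/0.0162 = 3.10×10⁶ m/s.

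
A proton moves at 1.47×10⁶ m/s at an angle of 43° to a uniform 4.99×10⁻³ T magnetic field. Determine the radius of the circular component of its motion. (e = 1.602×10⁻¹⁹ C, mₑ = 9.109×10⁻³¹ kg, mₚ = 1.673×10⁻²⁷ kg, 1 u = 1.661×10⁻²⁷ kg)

r ≈ 2.10 m

v⊥ = v sinθ = 1.47×10⁶·sin43° ≈ 1.003×10⁶ m/s.
r = m v⊥/(|q|B) = (1.673×10⁻²⁷)(1.003×10⁶)/((1.602×10⁻¹⁹)(4.99×10⁻³)) ≈ 2.10 m.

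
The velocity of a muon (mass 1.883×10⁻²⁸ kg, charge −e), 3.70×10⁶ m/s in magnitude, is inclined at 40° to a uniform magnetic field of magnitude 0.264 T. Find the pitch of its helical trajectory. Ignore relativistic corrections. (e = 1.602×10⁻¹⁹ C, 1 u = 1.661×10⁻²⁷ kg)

p ≈ 0.0793 m

v∥ = v cosθ = 3.70×10⁶·cos40° ≈ 2.834×10⁶ m/s.
T = 2πm/(|q|B) = 2π(1.883×10⁻²⁸)/((1.602×10⁻¹⁹)(0.264)) ≈ 2.797×10⁻⁸ s.
pitch = v∥ T = (2.834×10⁶)(2.797×10⁻⁸) ≈ 0.0793 m.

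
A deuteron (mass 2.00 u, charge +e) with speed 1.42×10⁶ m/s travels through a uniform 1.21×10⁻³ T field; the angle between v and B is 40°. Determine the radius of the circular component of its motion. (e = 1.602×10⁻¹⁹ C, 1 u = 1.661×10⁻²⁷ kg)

v⊥ = v sinθ = 1.42×10⁶·sin40° ≈ 9.128×10⁵ m/s.
r = m v⊥/(|q|B) = (3.322×10⁻²⁷)(9.128×10⁵)/((1.602×10⁻¹⁹)(1.21×10⁻³)) ≈ 15.6 m.

r ≈ 15.6 m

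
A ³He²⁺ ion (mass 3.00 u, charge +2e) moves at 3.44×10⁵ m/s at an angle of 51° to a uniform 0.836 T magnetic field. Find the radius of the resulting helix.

v⊥ = v sinθ = 3.44×10⁵·sin51° ≈ 2.673×10⁵ m/s.
r = m v⊥/(|q|B) = (4.983×10⁻²⁷)(2.673×10⁵)/((3.204×10⁻¹⁹)(0.836)) ≈ 4.97×10⁻³ m.

r ≈ 4.97×10⁻³ m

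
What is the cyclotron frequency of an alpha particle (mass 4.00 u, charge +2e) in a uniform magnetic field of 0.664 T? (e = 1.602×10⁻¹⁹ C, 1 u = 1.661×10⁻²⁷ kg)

f = |q|B/(2πm).
f = (3.204×10⁻¹⁹)(0.664)/(2π·6.644×10⁻²⁷) ≈ 5.10×10⁶ Hz.

f ≈ 5.10×10⁶ Hz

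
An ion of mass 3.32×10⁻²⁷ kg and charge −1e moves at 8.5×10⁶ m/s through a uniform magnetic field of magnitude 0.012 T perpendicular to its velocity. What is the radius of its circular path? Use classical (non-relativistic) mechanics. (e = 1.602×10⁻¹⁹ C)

r ≈ 15 m

The magnetic force provides the centripetal force: |q|vB = mv²/r.
r = mv/(|q|B) = (3.32×10⁻²⁷)(8.5×10⁶)/((1.602×10⁻¹⁹)(0.012)) ≈ 15 m.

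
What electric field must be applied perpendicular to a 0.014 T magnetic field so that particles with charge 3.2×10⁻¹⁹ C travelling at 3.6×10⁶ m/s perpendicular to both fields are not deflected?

E = 5.0×10⁴ V/m

For straight-line motion qE = qvB, so E = vB.
E = 3.6×10⁶ × 0.014 = 5.0×10⁴ V/m.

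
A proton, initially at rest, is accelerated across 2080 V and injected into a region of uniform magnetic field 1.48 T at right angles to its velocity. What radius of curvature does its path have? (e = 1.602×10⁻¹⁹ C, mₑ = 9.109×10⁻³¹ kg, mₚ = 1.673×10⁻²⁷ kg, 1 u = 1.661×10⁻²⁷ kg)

Acceleration: |q|V = ½mv² ⇒ v = √(2|q|V/m) = √(2·1.602×10⁻¹⁹·2080/1.673×10⁻²⁷) ≈ 6.311×10⁵ m/s.
In the field: r = mv/(|q|B) = (1.673×10⁻²⁷)(6.311×10⁵)/((1.602×10⁻¹⁹)(1.48)) ≈ 4.45×10⁻³ m.

r ≈ 4.45×10⁻³ m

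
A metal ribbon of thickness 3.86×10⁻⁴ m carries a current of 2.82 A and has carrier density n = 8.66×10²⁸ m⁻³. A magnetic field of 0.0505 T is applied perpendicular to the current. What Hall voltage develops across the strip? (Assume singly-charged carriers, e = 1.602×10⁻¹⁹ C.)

V_H = IB/(n e t).
V_H = (2.82)(0.0505)/((8.66×10²⁸)(1.602×10⁻¹⁹)(3.86×10⁻⁴)) ≈ 2.66×10⁻⁸ V.

V_H ≈ 2.66×10⁻⁸ V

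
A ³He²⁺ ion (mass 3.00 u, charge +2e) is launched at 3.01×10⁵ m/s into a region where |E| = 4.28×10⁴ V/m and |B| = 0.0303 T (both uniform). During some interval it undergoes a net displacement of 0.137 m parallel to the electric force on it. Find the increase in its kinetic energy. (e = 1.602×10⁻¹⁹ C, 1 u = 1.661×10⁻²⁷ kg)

ΔKE ≈ 1.88×10⁻¹⁵ J

The magnetic force is always ⟂ v and does no work; only the electric force changes KE.
ΔKE = F_E · d = |q|E d = (3.204×10⁻¹⁹)(4.28×10⁴)(0.137) ≈ 1.88×10⁻¹⁵ J.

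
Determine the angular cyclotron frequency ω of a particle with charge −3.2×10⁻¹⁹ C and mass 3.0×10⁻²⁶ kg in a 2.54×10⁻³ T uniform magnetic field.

ω = |q|B/m.
ω = (3.2×10⁻¹⁹)(2.54×10⁻³)/3.0×10⁻²⁶ ≈ 2.71×10⁴ rad/s.

ω ≈ 2.71×10⁴ rad/s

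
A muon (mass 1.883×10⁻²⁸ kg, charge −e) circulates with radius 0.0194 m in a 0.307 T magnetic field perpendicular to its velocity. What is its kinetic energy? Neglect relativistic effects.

v = |q|Br/m, then KE = ½mv² = (qBr)²/(2m).
v = (1.602×10⁻¹⁹)(0.307)(0.0194)/1.883×10⁻²⁸ ≈ 5.067×10⁶ m/s.
KE = ½(1.883×10⁻²⁸)(5.067×10⁶)² ≈ 2.42×10⁻¹⁵ J = 1.51×10⁴ eV.

KE ≈ 1.51×10⁴ eV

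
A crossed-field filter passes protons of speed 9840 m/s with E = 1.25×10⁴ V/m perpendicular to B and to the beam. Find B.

Balance of forces in the selector: qE = qvB ⇒ B = E/v.
B = 1.25×10⁴/9840 = 1.27 T.

B = 1.27 T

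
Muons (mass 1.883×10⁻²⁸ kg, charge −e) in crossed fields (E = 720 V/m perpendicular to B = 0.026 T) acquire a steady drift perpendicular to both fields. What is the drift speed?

v_d ≈ 2.8×10⁴ m/s

The E×B drift speed is v_d = E/B.
v_d = 720/0.026 = 2.8×10⁴ m/s.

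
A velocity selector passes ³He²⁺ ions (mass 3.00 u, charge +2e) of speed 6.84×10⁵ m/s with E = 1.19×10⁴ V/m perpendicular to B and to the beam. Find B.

Balance of forces in the selector: qE = qvB ⇒ B = E/v.
B = 1.19×10⁴/6.84×10⁵ = 0.0174 T.

B = 0.0174 T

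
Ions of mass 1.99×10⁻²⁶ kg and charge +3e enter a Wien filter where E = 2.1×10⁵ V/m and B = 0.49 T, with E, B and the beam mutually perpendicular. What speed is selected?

Straight-line motion ⇒ electric and magnetic forces cancel, so E = vB.
v = E/B = 2.1×10⁵/0.49 = 4.3×10⁵ m/s.
The result is independent of the particle's charge and mass.

v = 4.3×10⁵ m/s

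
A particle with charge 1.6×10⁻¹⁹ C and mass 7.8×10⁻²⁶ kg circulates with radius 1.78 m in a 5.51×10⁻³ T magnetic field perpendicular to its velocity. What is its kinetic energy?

v = |q|Br/m, then KE = ½mv² = (qBr)²/(2m).
v = (1.6×10⁻¹⁹)(5.51×10⁻³)(1.78)/7.8×10⁻²⁶ ≈ 2.012×10⁴ m/s.
KE = ½(7.8×10⁻²⁶)(2.012×10⁴)² ≈ 1.58×10⁻¹⁷ J.

KE ≈ 1.58×10⁻¹⁷ J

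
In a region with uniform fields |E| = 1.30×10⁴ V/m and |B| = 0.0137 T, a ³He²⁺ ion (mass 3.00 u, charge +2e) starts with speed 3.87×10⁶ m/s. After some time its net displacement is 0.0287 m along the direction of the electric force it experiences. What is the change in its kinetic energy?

ΔKE ≈ 1.20×10⁻¹⁶ J

The magnetic force is always ⟂ v and does no work; only the electric force changes KE.
ΔKE = F_E · d = |q|E d = (3.204×10⁻¹⁹)(1.30×10⁴)(0.0287) ≈ 1.20×10⁻¹⁶ J.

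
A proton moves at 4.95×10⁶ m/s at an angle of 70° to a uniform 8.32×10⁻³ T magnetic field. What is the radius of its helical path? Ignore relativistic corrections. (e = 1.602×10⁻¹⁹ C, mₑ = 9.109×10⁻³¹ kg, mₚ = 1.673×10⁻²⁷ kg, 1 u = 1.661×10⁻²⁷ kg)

r ≈ 5.84 m

v⊥ = v sinθ = 4.95×10⁶·sin70° ≈ 4.651×10⁶ m/s.
r = m v⊥/(|q|B) = (1.673×10⁻²⁷)(4.651×10⁶)/((1.602×10⁻¹⁹)(8.32×10⁻³)) ≈ 5.84 m.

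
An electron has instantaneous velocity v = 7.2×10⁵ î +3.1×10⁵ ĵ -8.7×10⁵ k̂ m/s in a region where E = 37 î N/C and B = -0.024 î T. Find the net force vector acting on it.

v×B = (0, 2.09×10⁴, 7440) N/C.
E + v×B = (37.0, 2.09×10⁴, 7440) N/C.
F = q(E + v×B) = (−1.602×10⁻¹⁹ C)·(37.0, 2.09×10⁴, 7440) = (-5.93×10⁻¹⁸, -3.34×10⁻¹⁵, -1.19×10⁻¹⁵) N.

F ≈ (-5.93×10⁻¹⁸, -3.34×10⁻¹⁵, -1.19×10⁻¹⁵) N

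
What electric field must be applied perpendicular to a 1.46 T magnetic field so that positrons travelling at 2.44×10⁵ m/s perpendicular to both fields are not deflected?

For straight-line motion qE = qvB, so E = vB.
E = 2.44×10⁵ × 1.46 = 3.56×10⁵ V/m.

E = 3.56×10⁵ V/m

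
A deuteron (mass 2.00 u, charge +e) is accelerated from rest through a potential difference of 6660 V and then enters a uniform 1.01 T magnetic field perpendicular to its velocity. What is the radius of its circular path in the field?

Acceleration: |q|V = ½mv² ⇒ v = √(2|q|V/m) = √(2·1.602×10⁻¹⁹·6660/3.322×10⁻²⁷) ≈ 8.015×10⁵ m/s.
In the field: r = mv/(|q|B) = (3.322×10⁻²⁷)(8.015×10⁵)/((1.602×10⁻¹⁹)(1.01)) ≈ 0.0165 m.

r ≈ 0.0165 m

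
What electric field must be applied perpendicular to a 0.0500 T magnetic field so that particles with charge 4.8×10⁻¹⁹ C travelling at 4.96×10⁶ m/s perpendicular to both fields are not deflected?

For straight-line motion qE = qvB, so E = vB.
E = 4.96×10⁶ × 0.0500 = 2.48×10⁵ V/m.

E = 2.48×10⁵ V/m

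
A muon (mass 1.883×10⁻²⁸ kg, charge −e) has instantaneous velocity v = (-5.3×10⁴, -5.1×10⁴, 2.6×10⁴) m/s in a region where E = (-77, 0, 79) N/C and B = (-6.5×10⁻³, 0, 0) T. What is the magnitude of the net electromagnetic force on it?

v×B = (0, -169, -332) N/C.
E + v×B = (-77.0, -169, -252) N/C.
F = q(E + v×B) = (−1.602×10⁻¹⁹ C)·(-77.0, -169, -252) = (1.23×10⁻¹⁷, 2.71×10⁻¹⁷, 4.05×10⁻¹⁷) N.
|F| = 5.02×10⁻¹⁷ N.

|F| ≈ 5.02×10⁻¹⁷ N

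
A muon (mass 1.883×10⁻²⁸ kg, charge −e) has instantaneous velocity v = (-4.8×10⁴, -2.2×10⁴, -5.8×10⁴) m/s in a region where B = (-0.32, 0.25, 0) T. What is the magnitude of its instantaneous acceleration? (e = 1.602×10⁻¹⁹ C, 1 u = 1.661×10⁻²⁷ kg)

|a| ≈ 2.58×10¹³ m/s²

v×B = (1.45×10⁴, 1.86×10⁴, -1.90×10⁴) N/C.
F = q v×B = (−1.602×10⁻¹⁹ C)·(1.45×10⁴, 1.86×10⁴, -1.90×10⁴) = (-2.32×10⁻¹⁵, -2.97×10⁻¹⁵, 3.05×10⁻¹⁵) N.
|a| = |F|/m = 4.852×10⁻¹⁵/1.883×10⁻²⁸ ≈ 2.58×10¹³ m/s².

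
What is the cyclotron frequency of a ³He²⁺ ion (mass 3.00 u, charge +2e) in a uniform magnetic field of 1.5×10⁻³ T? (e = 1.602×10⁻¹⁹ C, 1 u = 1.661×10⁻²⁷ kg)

f ≈ 1.5×10⁴ Hz

f = |q|B/(2πm).
f = (3.204×10⁻¹⁹)(1.5×10⁻³)/(2π·4.983×10⁻²⁷) ≈ 1.5×10⁴ Hz.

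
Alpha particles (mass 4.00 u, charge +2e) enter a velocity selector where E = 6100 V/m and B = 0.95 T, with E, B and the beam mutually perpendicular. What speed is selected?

v = 6400 m/s

For undeflected motion the electric and magnetic forces balance: qE = qvB.
v = E/B = 6100/0.95 = 6400 m/s.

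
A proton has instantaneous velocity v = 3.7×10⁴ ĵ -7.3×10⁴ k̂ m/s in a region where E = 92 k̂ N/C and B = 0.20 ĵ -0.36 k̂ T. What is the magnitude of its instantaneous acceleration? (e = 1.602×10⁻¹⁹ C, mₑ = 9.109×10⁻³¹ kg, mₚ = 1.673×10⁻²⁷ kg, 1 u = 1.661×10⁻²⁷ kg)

|a| ≈ 1.23×10¹¹ m/s²

v×B = (1280, 0, 0) N/C.
E + v×B = (1280, 0, 92.0) N/C.
F = q(E + v×B) = (1.602×10⁻¹⁹ C)·(1280, 0, 92.0) = (2.05×10⁻¹⁶, 0, 1.47×10⁻¹⁷) N.
|a| = |F|/m = 2.056×10⁻¹⁶/1.673×10⁻²⁷ ≈ 1.23×10¹¹ m/s².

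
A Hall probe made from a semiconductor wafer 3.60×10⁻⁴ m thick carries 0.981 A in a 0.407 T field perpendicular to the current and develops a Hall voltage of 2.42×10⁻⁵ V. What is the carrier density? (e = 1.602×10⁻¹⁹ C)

From V_H = IB/(n e t), n = IB/(V_H e t).
n = (0.981)(0.407)/((2.42×10⁻⁵)(1.602×10⁻¹⁹)(3.60×10⁻⁴)) ≈ 2.86×10²⁶ m⁻³.

n ≈ 2.86×10²⁶ m⁻³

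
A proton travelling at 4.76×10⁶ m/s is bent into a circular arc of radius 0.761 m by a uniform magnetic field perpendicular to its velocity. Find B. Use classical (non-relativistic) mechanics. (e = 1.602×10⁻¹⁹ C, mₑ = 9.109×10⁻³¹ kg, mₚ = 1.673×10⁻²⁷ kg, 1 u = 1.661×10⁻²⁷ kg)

B ≈ 0.0653 T

From |q|vB = mv²/r, B = mv/(|q|r).
B = (1.673×10⁻²⁷)(4.76×10⁶)/((1.602×10⁻¹⁹)(0.761)) ≈ 0.0653 T.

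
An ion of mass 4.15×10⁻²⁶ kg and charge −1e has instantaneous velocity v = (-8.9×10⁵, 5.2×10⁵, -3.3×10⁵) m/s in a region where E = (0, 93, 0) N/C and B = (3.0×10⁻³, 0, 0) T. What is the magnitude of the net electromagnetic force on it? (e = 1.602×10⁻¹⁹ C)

v×B = (0, -990, -1560) N/C.
E + v×B = (0, -897, -1560) N/C.
F = q(E + v×B) = (−1.602×10⁻¹⁹ C)·(0, -897, -1560) = (0, 1.44×10⁻¹⁶, 2.50×10⁻¹⁶) N.
|F| = 2.88×10⁻¹⁶ N.

|F| ≈ 2.88×10⁻¹⁶ N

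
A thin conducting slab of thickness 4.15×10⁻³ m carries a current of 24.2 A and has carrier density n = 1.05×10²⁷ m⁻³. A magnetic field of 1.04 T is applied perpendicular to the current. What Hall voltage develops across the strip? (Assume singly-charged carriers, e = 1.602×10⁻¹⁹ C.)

V_H ≈ 3.61×10⁻⁵ V

V_H = IB/(n e t).
V_H = (24.2)(1.04)/((1.05×10²⁷)(1.602×10⁻¹⁹)(4.15×10⁻³)) ≈ 3.61×10⁻⁵ V.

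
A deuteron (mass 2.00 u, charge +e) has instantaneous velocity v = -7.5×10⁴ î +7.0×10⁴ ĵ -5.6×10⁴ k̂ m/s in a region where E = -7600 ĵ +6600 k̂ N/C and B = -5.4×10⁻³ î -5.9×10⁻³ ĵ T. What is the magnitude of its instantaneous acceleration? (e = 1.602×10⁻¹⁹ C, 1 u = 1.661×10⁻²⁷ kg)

|a| ≈ 5.02×10¹¹ m/s²

v×B = (-330, 302, 820) N/C.
E + v×B = (-330, -7300, 7420) N/C.
F = q(E + v×B) = (1.602×10⁻¹⁹ C)·(-330, -7300, 7420) = (-5.29×10⁻¹⁷, -1.17×10⁻¹⁵, 1.19×10⁻¹⁵) N.
|a| = |F|/m = 1.668×10⁻¹⁵/3.322×10⁻²⁷ ≈ 5.02×10¹¹ m/s².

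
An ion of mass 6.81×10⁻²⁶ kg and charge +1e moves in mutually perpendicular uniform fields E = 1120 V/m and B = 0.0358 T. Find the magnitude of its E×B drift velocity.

v_d ≈ 3.13×10⁴ m/s

In crossed fields the guiding centre drifts at v_d = |E×B|/B² = E/B, independent of charge and mass.
v_d = 1120/0.0358 = 3.13×10⁴ m/s.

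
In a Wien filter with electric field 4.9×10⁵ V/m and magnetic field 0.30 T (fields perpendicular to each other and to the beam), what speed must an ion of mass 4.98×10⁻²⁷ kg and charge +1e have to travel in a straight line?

Zero net Lorentz force requires |qE| = |q v×B|, i.e. E = vB.
v = E/B = 4.9×10⁵/0.30 = 1.6×10⁶ m/s.
The result is independent of the particle's charge and mass.

v = 1.6×10⁶ m/s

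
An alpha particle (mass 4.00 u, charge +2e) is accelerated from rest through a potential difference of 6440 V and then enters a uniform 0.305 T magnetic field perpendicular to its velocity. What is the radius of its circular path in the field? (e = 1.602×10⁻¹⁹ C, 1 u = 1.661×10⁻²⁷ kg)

r ≈ 0.0536 m

Acceleration: |q|V = ½mv² ⇒ v = √(2|q|V/m) = √(2·3.204×10⁻¹⁹·6440/6.644×10⁻²⁷) ≈ 7.881×10⁵ m/s.
In the field: r = mv/(|q|B) = (6.644×10⁻²⁷)(7.881×10⁵)/((3.204×10⁻¹⁹)(0.305)) ≈ 0.0536 m.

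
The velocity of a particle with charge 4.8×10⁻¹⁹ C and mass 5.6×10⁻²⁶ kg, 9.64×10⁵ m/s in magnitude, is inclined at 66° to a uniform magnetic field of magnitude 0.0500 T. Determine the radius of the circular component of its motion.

v⊥ = v sinθ = 9.64×10⁵·sin66° ≈ 8.807×10⁵ m/s.
r = m v⊥/(|q|B) = (5.6×10⁻²⁶)(8.807×10⁵)/((4.8×10⁻¹⁹)(0.0500)) ≈ 2.05 m.

r ≈ 2.05 m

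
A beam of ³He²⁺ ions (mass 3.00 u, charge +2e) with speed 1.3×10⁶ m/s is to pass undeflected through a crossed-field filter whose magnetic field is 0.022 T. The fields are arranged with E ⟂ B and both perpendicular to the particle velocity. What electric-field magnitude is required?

E = 2.9×10⁴ V/m

For straight-line motion qE = qvB, so E = vB.
E = 1.3×10⁶ × 0.022 = 2.9×10⁴ V/m.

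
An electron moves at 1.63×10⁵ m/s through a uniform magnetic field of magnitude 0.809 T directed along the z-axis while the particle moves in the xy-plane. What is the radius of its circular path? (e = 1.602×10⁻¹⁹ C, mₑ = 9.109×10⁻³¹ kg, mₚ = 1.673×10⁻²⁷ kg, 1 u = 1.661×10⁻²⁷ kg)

r ≈ 1.15×10⁻⁶ m

The magnetic force provides the centripetal force: |q|vB = mv²/r.
r = mv/(|q|B) = (9.109×10⁻³¹)(1.63×10⁵)/((1.602×10⁻¹⁹)(0.809)) ≈ 1.15×10⁻⁶ m.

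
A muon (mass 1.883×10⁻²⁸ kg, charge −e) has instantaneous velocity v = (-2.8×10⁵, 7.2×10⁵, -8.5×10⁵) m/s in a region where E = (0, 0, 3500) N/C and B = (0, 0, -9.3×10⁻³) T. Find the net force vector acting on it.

v×B = (-6700, -2600, 0) N/C.
E + v×B = (-6700, -2600, 3500) N/C.
F = q(E + v×B) = (−1.602×10⁻¹⁹ C)·(-6700, -2600, 3500) = (1.07×10⁻¹⁵, 4.17×10⁻¹⁶, -5.61×10⁻¹⁶) N.

F ≈ (1.07×10⁻¹⁵, 4.17×10⁻¹⁶, -5.61×10⁻¹⁶) N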